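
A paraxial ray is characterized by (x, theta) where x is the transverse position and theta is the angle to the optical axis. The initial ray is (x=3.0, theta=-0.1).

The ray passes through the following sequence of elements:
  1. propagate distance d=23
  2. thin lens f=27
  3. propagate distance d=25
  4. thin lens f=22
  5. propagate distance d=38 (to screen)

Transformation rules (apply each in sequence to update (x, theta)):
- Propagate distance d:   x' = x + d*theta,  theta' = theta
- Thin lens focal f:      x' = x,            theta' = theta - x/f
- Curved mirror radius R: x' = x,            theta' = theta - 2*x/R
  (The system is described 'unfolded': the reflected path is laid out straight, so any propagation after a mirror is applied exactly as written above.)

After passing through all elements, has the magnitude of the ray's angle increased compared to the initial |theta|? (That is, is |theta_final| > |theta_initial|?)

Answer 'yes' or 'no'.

Initial: x=3.0000 theta=-0.1000
After 1 (propagate distance d=23): x=0.7000 theta=-0.1000
After 2 (thin lens f=27): x=0.7000 theta=-17/135 (≈-0.1259)
After 3 (propagate distance d=25): x=-661/270 (≈-2.4481) theta=-17/135 (≈-0.1259)
After 4 (thin lens f=22): x=-661/270 (≈-2.4481) theta=-29/1980 (≈-0.0146)
After 5 (propagate distance d=38 (to screen)): x=-4462/1485 (≈-3.0047) theta=-29/1980 (≈-0.0146)
|theta_initial|=0.1000 |theta_final|=29/1980 (≈0.0146) -> not increased

Answer: no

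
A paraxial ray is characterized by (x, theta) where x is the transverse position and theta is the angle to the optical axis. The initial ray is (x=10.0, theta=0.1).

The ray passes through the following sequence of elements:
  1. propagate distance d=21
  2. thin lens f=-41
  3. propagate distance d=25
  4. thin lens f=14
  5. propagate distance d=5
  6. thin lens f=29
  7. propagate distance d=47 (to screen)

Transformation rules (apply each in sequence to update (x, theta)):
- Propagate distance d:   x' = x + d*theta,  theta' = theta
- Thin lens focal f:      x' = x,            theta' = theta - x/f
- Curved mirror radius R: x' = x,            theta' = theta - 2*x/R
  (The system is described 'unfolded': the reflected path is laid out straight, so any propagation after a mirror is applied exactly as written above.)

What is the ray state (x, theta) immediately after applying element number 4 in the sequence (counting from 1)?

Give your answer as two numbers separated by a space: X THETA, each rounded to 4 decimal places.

Answer: 21.9780 -1.1747

Derivation:
Initial: x=10.0000 theta=0.1000
After 1 (propagate distance d=21): x=12.1000 theta=0.1000
After 2 (thin lens f=-41): x=12.1000 theta=81/205 (≈0.3951)
After 3 (propagate distance d=25): x=9011/410 (≈21.9780) theta=81/205 (≈0.3951)
After 4 (thin lens f=14): x=9011/410 (≈21.9780) theta=-6743/5740 (≈-1.1747)
Rounded to 4 decimal places: x = 21.9780, theta = -1.1747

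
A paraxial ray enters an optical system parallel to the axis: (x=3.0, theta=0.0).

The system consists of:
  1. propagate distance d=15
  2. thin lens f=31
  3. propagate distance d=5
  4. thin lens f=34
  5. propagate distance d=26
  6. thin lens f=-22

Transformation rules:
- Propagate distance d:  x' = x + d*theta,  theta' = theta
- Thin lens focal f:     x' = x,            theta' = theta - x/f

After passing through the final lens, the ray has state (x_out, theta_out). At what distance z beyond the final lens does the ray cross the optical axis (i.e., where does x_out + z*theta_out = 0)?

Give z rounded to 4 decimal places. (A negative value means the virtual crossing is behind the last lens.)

Initial: x=3.0000 theta=0.0000
After 1 (propagate distance d=15): x=3.0000 theta=0.0000
After 2 (thin lens f=31): x=3.0000 theta=-3/31 (≈-0.0968)
After 3 (propagate distance d=5): x=78/31 (≈2.5161) theta=-3/31 (≈-0.0968)
After 4 (thin lens f=34): x=78/31 (≈2.5161) theta=-90/527 (≈-0.1708)
After 5 (propagate distance d=26): x=-1014/527 (≈-1.9241) theta=-90/527 (≈-0.1708)
After 6 (thin lens f=-22): x=-1014/527 (≈-1.9241) theta=-1497/5797 (≈-0.2582)
z_focus = -x_out/theta_out = -(-1014/527)/(-1497/5797) = -3718/499 ≈ -7.4509
Rounded to 4 decimal places: z = -7.4509

Answer: -7.4509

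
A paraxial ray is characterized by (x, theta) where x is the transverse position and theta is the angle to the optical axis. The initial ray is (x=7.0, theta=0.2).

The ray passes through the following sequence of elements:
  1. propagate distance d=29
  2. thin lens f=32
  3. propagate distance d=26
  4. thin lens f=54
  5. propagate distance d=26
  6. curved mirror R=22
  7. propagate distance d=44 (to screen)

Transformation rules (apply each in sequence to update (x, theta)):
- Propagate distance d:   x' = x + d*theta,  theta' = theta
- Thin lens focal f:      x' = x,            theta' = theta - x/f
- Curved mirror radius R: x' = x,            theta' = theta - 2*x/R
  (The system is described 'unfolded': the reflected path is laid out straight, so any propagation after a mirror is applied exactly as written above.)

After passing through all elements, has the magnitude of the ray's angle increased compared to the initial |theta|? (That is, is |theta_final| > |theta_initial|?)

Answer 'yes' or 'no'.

Initial: x=7.0000 theta=0.2000
After 1 (propagate distance d=29): x=12.8000 theta=0.2000
After 2 (thin lens f=32): x=12.8000 theta=-0.2000
After 3 (propagate distance d=26): x=7.6000 theta=-0.2000
After 4 (thin lens f=54): x=7.6000 theta=-46/135 (≈-0.3407)
After 5 (propagate distance d=26): x=-34/27 (≈-1.2593) theta=-46/135 (≈-0.3407)
After 6 (curved mirror R=22): x=-34/27 (≈-1.2593) theta=-112/495 (≈-0.2263)
After 7 (propagate distance d=44 (to screen)): x=-1514/135 (≈-11.2148) theta=-112/495 (≈-0.2263)
|theta_initial|=0.2000 |theta_final|=112/495 (≈0.2263) -> increased

Answer: yes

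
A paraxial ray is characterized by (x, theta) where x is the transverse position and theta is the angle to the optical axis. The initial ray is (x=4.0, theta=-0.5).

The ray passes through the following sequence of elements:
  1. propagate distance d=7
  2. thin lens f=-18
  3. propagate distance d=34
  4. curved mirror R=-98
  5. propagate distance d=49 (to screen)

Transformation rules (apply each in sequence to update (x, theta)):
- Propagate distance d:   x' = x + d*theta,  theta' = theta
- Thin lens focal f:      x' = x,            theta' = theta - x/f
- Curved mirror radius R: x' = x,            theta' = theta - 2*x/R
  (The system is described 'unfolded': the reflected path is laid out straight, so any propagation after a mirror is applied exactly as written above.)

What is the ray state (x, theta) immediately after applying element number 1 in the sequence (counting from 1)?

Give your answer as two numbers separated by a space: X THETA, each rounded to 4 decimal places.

Initial: x=4.0000 theta=-0.5000
After 1 (propagate distance d=7): x=0.5000 theta=-0.5000
Rounded to 4 decimal places: x = 0.5000, theta = -0.5000

Answer: 0.5000 -0.5000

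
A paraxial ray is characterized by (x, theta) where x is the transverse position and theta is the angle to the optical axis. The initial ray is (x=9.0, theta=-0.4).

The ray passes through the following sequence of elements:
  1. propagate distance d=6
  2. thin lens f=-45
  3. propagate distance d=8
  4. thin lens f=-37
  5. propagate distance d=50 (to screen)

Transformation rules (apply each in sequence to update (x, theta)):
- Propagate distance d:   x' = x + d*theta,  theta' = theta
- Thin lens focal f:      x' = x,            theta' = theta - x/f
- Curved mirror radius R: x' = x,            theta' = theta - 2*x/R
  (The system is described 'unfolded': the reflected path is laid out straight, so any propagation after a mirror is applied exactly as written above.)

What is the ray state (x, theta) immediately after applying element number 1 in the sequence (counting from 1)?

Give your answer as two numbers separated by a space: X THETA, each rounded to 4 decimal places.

Initial: x=9.0000 theta=-0.4000
After 1 (propagate distance d=6): x=6.6000 theta=-0.4000
Rounded to 4 decimal places: x = 6.6000, theta = -0.4000

Answer: 6.6000 -0.4000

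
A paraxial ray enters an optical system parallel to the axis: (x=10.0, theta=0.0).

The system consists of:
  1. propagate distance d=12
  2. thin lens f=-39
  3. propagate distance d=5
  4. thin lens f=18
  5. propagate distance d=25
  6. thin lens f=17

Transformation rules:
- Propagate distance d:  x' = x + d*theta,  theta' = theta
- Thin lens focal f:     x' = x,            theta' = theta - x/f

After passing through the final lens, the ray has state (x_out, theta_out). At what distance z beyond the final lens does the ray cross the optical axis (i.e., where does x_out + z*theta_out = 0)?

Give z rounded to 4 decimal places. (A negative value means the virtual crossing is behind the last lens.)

Initial: x=10.0000 theta=0.0000
After 1 (propagate distance d=12): x=10.0000 theta=0.0000
After 2 (thin lens f=-39): x=10.0000 theta=10/39 (≈0.2564)
After 3 (propagate distance d=5): x=440/39 (≈11.2821) theta=10/39 (≈0.2564)
After 4 (thin lens f=18): x=440/39 (≈11.2821) theta=-10/27 (≈-0.3704)
After 5 (propagate distance d=25): x=710/351 (≈2.0228) theta=-10/27 (≈-0.3704)
After 6 (thin lens f=17): x=710/351 (≈2.0228) theta=-2920/5967 (≈-0.4894)
z_focus = -x_out/theta_out = -(710/351)/(-2920/5967) = 1207/292 ≈ 4.1336
Rounded to 4 decimal places: z = 4.1336

Answer: 4.1336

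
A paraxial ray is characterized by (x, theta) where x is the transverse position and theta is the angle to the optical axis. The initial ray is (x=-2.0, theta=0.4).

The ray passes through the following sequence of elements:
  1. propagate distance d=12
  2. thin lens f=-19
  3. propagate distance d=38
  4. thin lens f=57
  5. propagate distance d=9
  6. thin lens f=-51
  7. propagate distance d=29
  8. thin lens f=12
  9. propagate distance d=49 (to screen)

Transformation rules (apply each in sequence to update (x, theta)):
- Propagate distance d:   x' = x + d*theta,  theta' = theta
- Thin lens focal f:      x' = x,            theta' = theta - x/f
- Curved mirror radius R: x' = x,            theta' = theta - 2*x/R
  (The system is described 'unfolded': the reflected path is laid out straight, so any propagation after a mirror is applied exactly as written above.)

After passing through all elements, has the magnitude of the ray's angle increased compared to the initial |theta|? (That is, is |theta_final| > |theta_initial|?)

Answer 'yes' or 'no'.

Initial: x=-2.0000 theta=0.4000
After 1 (propagate distance d=12): x=2.8000 theta=0.4000
After 2 (thin lens f=-19): x=2.8000 theta=52/95 (≈0.5474)
After 3 (propagate distance d=38): x=23.6000 theta=52/95 (≈0.5474)
After 4 (thin lens f=57): x=23.6000 theta=2/15 (≈0.1333)
After 5 (propagate distance d=9): x=24.8000 theta=2/15 (≈0.1333)
After 6 (thin lens f=-51): x=24.8000 theta=158/255 (≈0.6196)
After 7 (propagate distance d=29): x=10906/255 (≈42.7686) theta=158/255 (≈0.6196)
After 8 (thin lens f=12): x=10906/255 (≈42.7686) theta=-53/18 (≈-2.9444)
After 9 (propagate distance d=49 (to screen)): x=-155309/1530 (≈-101.5092) theta=-53/18 (≈-2.9444)
|theta_initial|=0.4000 |theta_final|=53/18 (≈2.9444) -> increased

Answer: yes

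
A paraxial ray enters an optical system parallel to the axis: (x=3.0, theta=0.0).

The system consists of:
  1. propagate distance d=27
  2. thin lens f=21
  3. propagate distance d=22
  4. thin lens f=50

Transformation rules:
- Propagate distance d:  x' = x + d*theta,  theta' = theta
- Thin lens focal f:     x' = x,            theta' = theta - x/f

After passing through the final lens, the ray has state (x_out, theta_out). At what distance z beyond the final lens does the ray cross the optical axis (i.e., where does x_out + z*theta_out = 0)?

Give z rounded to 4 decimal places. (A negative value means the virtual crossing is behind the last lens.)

Answer: -1.0204

Derivation:
Initial: x=3.0000 theta=0.0000
After 1 (propagate distance d=27): x=3.0000 theta=0.0000
After 2 (thin lens f=21): x=3.0000 theta=-1/7 (≈-0.1429)
After 3 (propagate distance d=22): x=-1/7 (≈-0.1429) theta=-1/7 (≈-0.1429)
After 4 (thin lens f=50): x=-1/7 (≈-0.1429) theta=-0.1400
z_focus = -x_out/theta_out = -(-1/7)/(-0.1400) = -50/49 ≈ -1.0204
Rounded to 4 decimal places: z = -1.0204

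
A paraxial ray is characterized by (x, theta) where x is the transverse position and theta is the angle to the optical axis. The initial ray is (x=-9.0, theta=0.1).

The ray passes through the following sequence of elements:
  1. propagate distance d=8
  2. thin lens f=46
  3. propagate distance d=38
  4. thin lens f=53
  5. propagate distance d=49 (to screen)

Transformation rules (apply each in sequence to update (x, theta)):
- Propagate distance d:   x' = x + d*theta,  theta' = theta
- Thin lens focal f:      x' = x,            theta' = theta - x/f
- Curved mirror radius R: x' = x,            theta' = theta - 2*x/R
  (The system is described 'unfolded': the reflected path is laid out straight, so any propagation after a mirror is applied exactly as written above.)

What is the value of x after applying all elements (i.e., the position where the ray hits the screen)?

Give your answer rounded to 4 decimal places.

Answer: 13.8139

Derivation:
Initial: x=-9.0000 theta=0.1000
After 1 (propagate distance d=8): x=-8.2000 theta=0.1000
After 2 (thin lens f=46): x=-8.2000 theta=32/115 (≈0.2783)
After 3 (propagate distance d=38): x=273/115 (≈2.3739) theta=32/115 (≈0.2783)
After 4 (thin lens f=53): x=273/115 (≈2.3739) theta=1423/6095 (≈0.2335)
After 5 (propagate distance d=49 (to screen)): x=84196/6095 (≈13.8139) theta=1423/6095 (≈0.2335)
Rounded to 4 decimal places: x = 13.8139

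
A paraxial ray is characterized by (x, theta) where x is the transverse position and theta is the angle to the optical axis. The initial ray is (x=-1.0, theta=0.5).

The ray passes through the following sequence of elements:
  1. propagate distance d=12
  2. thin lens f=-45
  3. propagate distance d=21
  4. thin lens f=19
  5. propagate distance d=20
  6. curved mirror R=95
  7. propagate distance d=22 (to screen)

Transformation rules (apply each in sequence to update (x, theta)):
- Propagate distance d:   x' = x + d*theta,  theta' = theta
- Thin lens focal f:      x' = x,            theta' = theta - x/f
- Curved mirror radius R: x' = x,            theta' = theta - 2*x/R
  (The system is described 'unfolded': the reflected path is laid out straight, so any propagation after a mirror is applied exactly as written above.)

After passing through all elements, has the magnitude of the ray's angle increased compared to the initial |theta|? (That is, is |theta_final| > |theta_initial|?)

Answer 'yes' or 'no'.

Answer: yes

Derivation:
Initial: x=-1.0000 theta=0.5000
After 1 (propagate distance d=12): x=5.0000 theta=0.5000
After 2 (thin lens f=-45): x=5.0000 theta=11/18 (≈0.6111)
After 3 (propagate distance d=21): x=107/6 (≈17.8333) theta=11/18 (≈0.6111)
After 4 (thin lens f=19): x=107/6 (≈17.8333) theta=-56/171 (≈-0.3275)
After 5 (propagate distance d=20): x=3859/342 (≈11.2836) theta=-56/171 (≈-0.3275)
After 6 (curved mirror R=95): x=3859/342 (≈11.2836) theta=-9179/16245 (≈-0.5650)
After 7 (propagate distance d=22 (to screen)): x=-37271/32490 (≈-1.1472) theta=-9179/16245 (≈-0.5650)
|theta_initial|=0.5000 |theta_final|=9179/16245 (≈0.5650) -> increased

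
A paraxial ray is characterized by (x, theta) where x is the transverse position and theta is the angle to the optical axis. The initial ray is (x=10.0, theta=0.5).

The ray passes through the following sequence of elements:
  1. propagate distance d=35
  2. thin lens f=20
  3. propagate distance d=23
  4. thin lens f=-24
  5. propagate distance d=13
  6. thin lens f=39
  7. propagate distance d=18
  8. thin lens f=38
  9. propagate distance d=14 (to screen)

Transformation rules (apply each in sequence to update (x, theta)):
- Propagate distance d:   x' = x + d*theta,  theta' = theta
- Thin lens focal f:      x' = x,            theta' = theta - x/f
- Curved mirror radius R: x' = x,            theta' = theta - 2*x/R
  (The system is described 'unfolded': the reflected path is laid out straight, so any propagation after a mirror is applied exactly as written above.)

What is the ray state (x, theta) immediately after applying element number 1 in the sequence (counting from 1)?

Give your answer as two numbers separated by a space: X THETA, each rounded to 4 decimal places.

Initial: x=10.0000 theta=0.5000
After 1 (propagate distance d=35): x=27.5000 theta=0.5000
Rounded to 4 decimal places: x = 27.5000, theta = 0.5000

Answer: 27.5000 0.5000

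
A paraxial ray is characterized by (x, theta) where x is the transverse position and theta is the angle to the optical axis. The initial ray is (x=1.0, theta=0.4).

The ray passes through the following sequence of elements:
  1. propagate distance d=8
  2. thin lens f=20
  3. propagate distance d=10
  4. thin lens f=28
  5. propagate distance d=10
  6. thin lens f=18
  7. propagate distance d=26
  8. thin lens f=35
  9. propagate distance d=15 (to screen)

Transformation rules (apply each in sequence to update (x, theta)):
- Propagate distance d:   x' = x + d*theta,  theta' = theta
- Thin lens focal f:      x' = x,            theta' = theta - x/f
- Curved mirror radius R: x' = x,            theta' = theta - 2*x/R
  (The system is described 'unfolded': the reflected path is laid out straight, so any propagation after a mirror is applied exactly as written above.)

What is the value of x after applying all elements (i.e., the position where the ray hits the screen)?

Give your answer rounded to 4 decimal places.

Initial: x=1.0000 theta=0.4000
After 1 (propagate distance d=8): x=4.2000 theta=0.4000
After 2 (thin lens f=20): x=4.2000 theta=0.1900
After 3 (propagate distance d=10): x=6.1000 theta=0.1900
After 4 (thin lens f=28): x=6.1000 theta=-39/1400 (≈-0.0279)
After 5 (propagate distance d=10): x=163/28 (≈5.8214) theta=-39/1400 (≈-0.0279)
After 6 (thin lens f=18): x=163/28 (≈5.8214) theta=-2213/6300 (≈-0.3513)
After 7 (propagate distance d=26): x=-20863/6300 (≈-3.3116) theta=-2213/6300 (≈-0.3513)
After 8 (thin lens f=35): x=-20863/6300 (≈-3.3116) theta=-1572/6125 (≈-0.2567)
After 9 (propagate distance d=15 (to screen)): x=-315817/44100 (≈-7.1614) theta=-1572/6125 (≈-0.2567)
Rounded to 4 decimal places: x = -7.1614

Answer: -7.1614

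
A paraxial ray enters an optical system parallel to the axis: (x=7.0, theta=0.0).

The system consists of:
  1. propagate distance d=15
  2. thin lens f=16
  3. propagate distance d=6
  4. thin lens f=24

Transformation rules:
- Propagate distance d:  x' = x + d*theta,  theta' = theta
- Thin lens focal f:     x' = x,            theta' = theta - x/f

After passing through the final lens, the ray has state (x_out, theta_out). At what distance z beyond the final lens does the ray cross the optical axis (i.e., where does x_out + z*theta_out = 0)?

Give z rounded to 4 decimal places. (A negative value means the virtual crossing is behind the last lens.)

Answer: 7.0588

Derivation:
Initial: x=7.0000 theta=0.0000
After 1 (propagate distance d=15): x=7.0000 theta=0.0000
After 2 (thin lens f=16): x=7.0000 theta=-0.4375
After 3 (propagate distance d=6): x=4.3750 theta=-0.4375
After 4 (thin lens f=24): x=4.3750 theta=-119/192 (≈-0.6198)
z_focus = -x_out/theta_out = -(4.3750)/(-119/192) = 120/17 ≈ 7.0588
Rounded to 4 decimal places: z = 7.0588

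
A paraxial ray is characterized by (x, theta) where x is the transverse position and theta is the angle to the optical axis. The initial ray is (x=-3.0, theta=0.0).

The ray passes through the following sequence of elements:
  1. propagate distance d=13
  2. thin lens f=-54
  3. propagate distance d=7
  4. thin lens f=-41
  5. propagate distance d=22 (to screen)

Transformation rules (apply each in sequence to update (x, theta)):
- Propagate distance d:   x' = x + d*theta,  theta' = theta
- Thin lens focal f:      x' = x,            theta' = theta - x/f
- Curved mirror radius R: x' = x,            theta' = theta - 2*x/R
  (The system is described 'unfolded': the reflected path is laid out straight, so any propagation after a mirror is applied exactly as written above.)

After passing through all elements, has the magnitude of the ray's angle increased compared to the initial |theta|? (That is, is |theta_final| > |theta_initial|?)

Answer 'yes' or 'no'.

Answer: yes

Derivation:
Initial: x=-3.0000 theta=0.0000
After 1 (propagate distance d=13): x=-3.0000 theta=0.0000
After 2 (thin lens f=-54): x=-3.0000 theta=-1/18 (≈-0.0556)
After 3 (propagate distance d=7): x=-61/18 (≈-3.3889) theta=-1/18 (≈-0.0556)
After 4 (thin lens f=-41): x=-61/18 (≈-3.3889) theta=-17/123 (≈-0.1382)
After 5 (propagate distance d=22 (to screen)): x=-4745/738 (≈-6.4295) theta=-17/123 (≈-0.1382)
|theta_initial|=0.0000 |theta_final|=17/123 (≈0.1382) -> increased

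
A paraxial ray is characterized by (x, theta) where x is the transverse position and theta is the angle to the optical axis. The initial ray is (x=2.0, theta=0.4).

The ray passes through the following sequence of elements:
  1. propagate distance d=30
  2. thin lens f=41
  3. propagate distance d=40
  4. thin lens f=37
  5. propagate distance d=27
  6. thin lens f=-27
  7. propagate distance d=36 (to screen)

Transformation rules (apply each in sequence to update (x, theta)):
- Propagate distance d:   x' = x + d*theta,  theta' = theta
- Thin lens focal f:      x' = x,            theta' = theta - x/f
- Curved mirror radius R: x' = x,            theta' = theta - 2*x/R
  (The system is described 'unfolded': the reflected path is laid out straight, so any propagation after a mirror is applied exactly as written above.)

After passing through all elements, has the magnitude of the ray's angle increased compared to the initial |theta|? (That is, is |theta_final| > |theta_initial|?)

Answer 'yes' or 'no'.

Answer: no

Derivation:
Initial: x=2.0000 theta=0.4000
After 1 (propagate distance d=30): x=14.0000 theta=0.4000
After 2 (thin lens f=41): x=14.0000 theta=12/205 (≈0.0585)
After 3 (propagate distance d=40): x=670/41 (≈16.3415) theta=12/205 (≈0.0585)
After 4 (thin lens f=37): x=670/41 (≈16.3415) theta=-2906/7585 (≈-0.3831)
After 5 (propagate distance d=27): x=45488/7585 (≈5.9971) theta=-2906/7585 (≈-0.3831)
After 6 (thin lens f=-27): x=45488/7585 (≈5.9971) theta=-32974/204795 (≈-0.1610)
After 7 (propagate distance d=36 (to screen)): x=4568/22755 (≈0.2007) theta=-32974/204795 (≈-0.1610)
|theta_initial|=0.4000 |theta_final|=32974/204795 (≈0.1610) -> not increased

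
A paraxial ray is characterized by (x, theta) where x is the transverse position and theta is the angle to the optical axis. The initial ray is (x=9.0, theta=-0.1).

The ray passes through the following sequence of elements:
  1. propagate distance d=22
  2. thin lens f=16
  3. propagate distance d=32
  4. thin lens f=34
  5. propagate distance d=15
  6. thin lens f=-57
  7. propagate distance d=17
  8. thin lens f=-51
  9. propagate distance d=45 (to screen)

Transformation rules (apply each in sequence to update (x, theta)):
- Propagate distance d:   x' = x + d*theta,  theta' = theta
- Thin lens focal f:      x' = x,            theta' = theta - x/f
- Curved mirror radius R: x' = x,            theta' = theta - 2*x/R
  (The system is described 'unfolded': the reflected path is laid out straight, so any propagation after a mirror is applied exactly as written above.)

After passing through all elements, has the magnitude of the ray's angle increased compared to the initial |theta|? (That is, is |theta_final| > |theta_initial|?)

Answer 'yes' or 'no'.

Initial: x=9.0000 theta=-0.1000
After 1 (propagate distance d=22): x=6.8000 theta=-0.1000
After 2 (thin lens f=16): x=6.8000 theta=-0.5250
After 3 (propagate distance d=32): x=-10.0000 theta=-0.5250
After 4 (thin lens f=34): x=-10.0000 theta=-157/680 (≈-0.2309)
After 5 (propagate distance d=15): x=-1831/136 (≈-13.4632) theta=-157/680 (≈-0.2309)
After 6 (thin lens f=-57): x=-1831/136 (≈-13.4632) theta=-2263/4845 (≈-0.4671)
After 7 (propagate distance d=17): x=-829603/38760 (≈-21.4036) theta=-2263/4845 (≈-0.4671)
After 8 (thin lens f=-51): x=-829603/38760 (≈-21.4036) theta=-1752907/1976760 (≈-0.8868)
After 9 (propagate distance d=45 (to screen)): x=-5049607/82365 (≈-61.3077) theta=-1752907/1976760 (≈-0.8868)
|theta_initial|=0.1000 |theta_final|=1752907/1976760 (≈0.8868) -> increased

Answer: yes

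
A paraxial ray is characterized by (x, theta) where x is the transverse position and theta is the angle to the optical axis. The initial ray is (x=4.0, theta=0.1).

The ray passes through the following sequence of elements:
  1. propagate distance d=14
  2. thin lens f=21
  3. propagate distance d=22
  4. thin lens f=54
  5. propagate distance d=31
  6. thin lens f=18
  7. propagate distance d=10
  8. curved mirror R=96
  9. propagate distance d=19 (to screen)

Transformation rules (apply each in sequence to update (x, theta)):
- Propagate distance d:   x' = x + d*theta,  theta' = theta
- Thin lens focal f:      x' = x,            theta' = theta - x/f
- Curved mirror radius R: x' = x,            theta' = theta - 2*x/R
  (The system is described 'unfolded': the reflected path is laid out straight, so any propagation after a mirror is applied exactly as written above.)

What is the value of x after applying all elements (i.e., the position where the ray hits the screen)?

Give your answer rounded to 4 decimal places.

Initial: x=4.0000 theta=0.1000
After 1 (propagate distance d=14): x=5.4000 theta=0.1000
After 2 (thin lens f=21): x=5.4000 theta=-11/70 (≈-0.1571)
After 3 (propagate distance d=22): x=68/35 (≈1.9429) theta=-11/70 (≈-0.1571)
After 4 (thin lens f=54): x=68/35 (≈1.9429) theta=-73/378 (≈-0.1931)
After 5 (propagate distance d=31): x=-7643/1890 (≈-4.0439) theta=-73/378 (≈-0.1931)
After 6 (thin lens f=18): x=-7643/1890 (≈-4.0439) theta=1073/34020 (≈0.0315)
After 7 (propagate distance d=10): x=-31711/8505 (≈-3.7285) theta=1073/34020 (≈0.0315)
After 8 (curved mirror R=96): x=-31711/8505 (≈-3.7285) theta=44587/408240 (≈0.1092)
After 9 (propagate distance d=19 (to screen)): x=-19285/11664 (≈-1.6534) theta=44587/408240 (≈0.1092)
Rounded to 4 decimal places: x = -1.6534

Answer: -1.6534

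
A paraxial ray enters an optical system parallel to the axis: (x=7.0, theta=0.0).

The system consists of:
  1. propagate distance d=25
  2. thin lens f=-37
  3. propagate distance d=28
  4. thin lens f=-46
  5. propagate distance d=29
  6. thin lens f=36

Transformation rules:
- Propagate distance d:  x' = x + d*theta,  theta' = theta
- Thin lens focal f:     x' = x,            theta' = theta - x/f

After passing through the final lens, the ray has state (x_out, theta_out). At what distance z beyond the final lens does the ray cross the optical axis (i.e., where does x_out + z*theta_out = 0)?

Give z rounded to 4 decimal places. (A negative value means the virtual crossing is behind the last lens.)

Initial: x=7.0000 theta=0.0000
After 1 (propagate distance d=25): x=7.0000 theta=0.0000
After 2 (thin lens f=-37): x=7.0000 theta=7/37 (≈0.1892)
After 3 (propagate distance d=28): x=455/37 (≈12.2973) theta=7/37 (≈0.1892)
After 4 (thin lens f=-46): x=455/37 (≈12.2973) theta=21/46 (≈0.4565)
After 5 (propagate distance d=29): x=43463/1702 (≈25.5364) theta=21/46 (≈0.4565)
After 6 (thin lens f=36): x=43463/1702 (≈25.5364) theta=-15491/61272 (≈-0.2528)
z_focus = -x_out/theta_out = -(43463/1702)/(-15491/61272) = 223524/2213 ≈ 101.0050
Rounded to 4 decimal places: z = 101.0050

Answer: 101.0050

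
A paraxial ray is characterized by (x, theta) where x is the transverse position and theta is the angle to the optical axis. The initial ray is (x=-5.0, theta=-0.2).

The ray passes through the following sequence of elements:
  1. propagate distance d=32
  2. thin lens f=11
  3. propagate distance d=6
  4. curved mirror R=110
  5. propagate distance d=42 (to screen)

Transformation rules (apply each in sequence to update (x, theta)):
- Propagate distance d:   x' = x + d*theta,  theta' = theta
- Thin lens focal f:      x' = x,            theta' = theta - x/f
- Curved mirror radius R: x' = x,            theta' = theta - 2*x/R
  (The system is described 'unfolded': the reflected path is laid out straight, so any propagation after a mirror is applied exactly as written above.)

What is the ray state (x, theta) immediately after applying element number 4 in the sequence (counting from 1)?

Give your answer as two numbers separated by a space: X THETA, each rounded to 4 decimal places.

Answer: -6.3818 0.9524

Derivation:
Initial: x=-5.0000 theta=-0.2000
After 1 (propagate distance d=32): x=-11.4000 theta=-0.2000
After 2 (thin lens f=11): x=-11.4000 theta=46/55 (≈0.8364)
After 3 (propagate distance d=6): x=-351/55 (≈-6.3818) theta=46/55 (≈0.8364)
After 4 (curved mirror R=110): x=-351/55 (≈-6.3818) theta=2881/3025 (≈0.9524)
Rounded to 4 decimal places: x = -6.3818, theta = 0.9524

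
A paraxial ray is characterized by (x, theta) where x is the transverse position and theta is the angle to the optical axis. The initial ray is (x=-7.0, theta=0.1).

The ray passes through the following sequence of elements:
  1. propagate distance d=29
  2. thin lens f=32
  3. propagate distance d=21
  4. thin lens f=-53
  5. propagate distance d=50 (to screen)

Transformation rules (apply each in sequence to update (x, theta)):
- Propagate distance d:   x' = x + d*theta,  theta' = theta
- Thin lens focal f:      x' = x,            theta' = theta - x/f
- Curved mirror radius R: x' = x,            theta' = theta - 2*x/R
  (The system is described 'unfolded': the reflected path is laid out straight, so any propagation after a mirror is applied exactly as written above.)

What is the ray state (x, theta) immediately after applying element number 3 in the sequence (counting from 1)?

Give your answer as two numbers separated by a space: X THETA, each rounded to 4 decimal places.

Answer: 0.6906 0.2281

Derivation:
Initial: x=-7.0000 theta=0.1000
After 1 (propagate distance d=29): x=-4.1000 theta=0.1000
After 2 (thin lens f=32): x=-4.1000 theta=73/320 (≈0.2281)
After 3 (propagate distance d=21): x=221/320 (≈0.6906) theta=73/320 (≈0.2281)
Rounded to 4 decimal places: x = 0.6906, theta = 0.2281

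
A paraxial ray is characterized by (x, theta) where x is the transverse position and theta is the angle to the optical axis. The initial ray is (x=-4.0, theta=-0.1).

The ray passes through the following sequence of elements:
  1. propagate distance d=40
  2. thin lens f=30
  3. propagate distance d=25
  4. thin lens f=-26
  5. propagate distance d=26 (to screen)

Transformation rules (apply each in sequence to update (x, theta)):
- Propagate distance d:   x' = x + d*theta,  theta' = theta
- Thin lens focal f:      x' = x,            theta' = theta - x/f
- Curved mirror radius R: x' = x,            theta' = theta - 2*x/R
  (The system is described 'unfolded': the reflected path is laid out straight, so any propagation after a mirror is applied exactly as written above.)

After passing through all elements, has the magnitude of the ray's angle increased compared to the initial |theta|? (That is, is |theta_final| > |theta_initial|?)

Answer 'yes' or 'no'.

Initial: x=-4.0000 theta=-0.1000
After 1 (propagate distance d=40): x=-8.0000 theta=-0.1000
After 2 (thin lens f=30): x=-8.0000 theta=1/6 (≈0.1667)
After 3 (propagate distance d=25): x=-23/6 (≈-3.8333) theta=1/6 (≈0.1667)
After 4 (thin lens f=-26): x=-23/6 (≈-3.8333) theta=1/52 (≈0.0192)
After 5 (propagate distance d=26 (to screen)): x=-10/3 (≈-3.3333) theta=1/52 (≈0.0192)
|theta_initial|=0.1000 |theta_final|=1/52 (≈0.0192) -> not increased

Answer: no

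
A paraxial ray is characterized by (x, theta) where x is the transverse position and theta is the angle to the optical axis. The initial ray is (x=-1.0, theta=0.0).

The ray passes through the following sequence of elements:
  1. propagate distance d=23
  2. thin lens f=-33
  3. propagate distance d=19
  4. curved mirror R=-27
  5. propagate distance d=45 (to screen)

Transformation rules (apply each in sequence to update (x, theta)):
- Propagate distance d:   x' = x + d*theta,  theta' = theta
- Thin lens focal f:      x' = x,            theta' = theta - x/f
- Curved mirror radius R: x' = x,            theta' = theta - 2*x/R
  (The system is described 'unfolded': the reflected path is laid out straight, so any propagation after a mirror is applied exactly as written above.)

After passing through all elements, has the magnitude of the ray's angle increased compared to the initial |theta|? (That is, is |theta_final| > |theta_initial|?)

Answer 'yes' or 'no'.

Initial: x=-1.0000 theta=0.0000
After 1 (propagate distance d=23): x=-1.0000 theta=0.0000
After 2 (thin lens f=-33): x=-1.0000 theta=-1/33 (≈-0.0303)
After 3 (propagate distance d=19): x=-52/33 (≈-1.5758) theta=-1/33 (≈-0.0303)
After 4 (curved mirror R=-27): x=-52/33 (≈-1.5758) theta=-131/891 (≈-0.1470)
After 5 (propagate distance d=45 (to screen)): x=-811/99 (≈-8.1919) theta=-131/891 (≈-0.1470)
|theta_initial|=0.0000 |theta_final|=131/891 (≈0.1470) -> increased

Answer: yes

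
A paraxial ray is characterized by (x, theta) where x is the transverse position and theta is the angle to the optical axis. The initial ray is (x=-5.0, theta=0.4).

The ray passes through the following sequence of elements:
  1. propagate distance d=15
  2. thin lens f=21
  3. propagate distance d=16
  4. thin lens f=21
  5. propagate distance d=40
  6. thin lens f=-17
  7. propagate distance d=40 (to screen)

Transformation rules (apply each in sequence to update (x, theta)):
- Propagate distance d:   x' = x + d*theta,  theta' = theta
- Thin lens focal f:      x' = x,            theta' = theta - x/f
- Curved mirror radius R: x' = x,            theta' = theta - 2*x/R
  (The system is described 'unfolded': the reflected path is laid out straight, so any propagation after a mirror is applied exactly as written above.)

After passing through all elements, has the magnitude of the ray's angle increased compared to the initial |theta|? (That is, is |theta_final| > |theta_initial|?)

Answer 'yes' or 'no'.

Answer: yes

Derivation:
Initial: x=-5.0000 theta=0.4000
After 1 (propagate distance d=15): x=1.0000 theta=0.4000
After 2 (thin lens f=21): x=1.0000 theta=37/105 (≈0.3524)
After 3 (propagate distance d=16): x=697/105 (≈6.6381) theta=37/105 (≈0.3524)
After 4 (thin lens f=21): x=697/105 (≈6.6381) theta=16/441 (≈0.0363)
After 5 (propagate distance d=40): x=17837/2205 (≈8.0893) theta=16/441 (≈0.0363)
After 6 (thin lens f=-17): x=17837/2205 (≈8.0893) theta=2133/4165 (≈0.5121)
After 7 (propagate distance d=40 (to screen)): x=1071109/37485 (≈28.5743) theta=2133/4165 (≈0.5121)
|theta_initial|=0.4000 |theta_final|=2133/4165 (≈0.5121) -> increased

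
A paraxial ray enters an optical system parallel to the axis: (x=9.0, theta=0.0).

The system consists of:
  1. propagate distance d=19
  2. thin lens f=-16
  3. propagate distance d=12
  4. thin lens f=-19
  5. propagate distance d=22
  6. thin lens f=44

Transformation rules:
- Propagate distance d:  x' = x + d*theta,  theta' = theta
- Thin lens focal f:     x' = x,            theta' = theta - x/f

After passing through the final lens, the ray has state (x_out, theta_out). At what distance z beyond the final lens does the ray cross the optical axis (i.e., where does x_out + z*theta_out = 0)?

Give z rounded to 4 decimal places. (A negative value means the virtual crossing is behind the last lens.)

Answer: -137.2590

Derivation:
Initial: x=9.0000 theta=0.0000
After 1 (propagate distance d=19): x=9.0000 theta=0.0000
After 2 (thin lens f=-16): x=9.0000 theta=0.5625
After 3 (propagate distance d=12): x=15.7500 theta=0.5625
After 4 (thin lens f=-19): x=15.7500 theta=423/304 (≈1.3914)
After 5 (propagate distance d=22): x=7047/152 (≈46.3618) theta=423/304 (≈1.3914)
After 6 (thin lens f=44): x=7047/152 (≈46.3618) theta=2259/6688 (≈0.3378)
z_focus = -x_out/theta_out = -(7047/152)/(2259/6688) = -34452/251 ≈ -137.2590
Rounded to 4 decimal places: z = -137.2590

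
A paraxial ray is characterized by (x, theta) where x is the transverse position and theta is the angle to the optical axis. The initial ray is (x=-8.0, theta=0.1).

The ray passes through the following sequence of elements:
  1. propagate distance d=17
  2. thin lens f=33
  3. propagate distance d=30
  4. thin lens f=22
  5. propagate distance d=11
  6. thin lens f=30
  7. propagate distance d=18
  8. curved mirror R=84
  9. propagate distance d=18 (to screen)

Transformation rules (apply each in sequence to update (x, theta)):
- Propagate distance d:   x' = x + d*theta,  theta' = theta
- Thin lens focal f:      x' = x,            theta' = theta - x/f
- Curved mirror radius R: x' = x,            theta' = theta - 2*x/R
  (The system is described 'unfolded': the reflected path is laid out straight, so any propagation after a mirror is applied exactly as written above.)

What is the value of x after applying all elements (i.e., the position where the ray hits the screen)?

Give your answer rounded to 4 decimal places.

Answer: 3.4684

Derivation:
Initial: x=-8.0000 theta=0.1000
After 1 (propagate distance d=17): x=-6.3000 theta=0.1000
After 2 (thin lens f=33): x=-6.3000 theta=16/55 (≈0.2909)
After 3 (propagate distance d=30): x=267/110 (≈2.4273) theta=16/55 (≈0.2909)
After 4 (thin lens f=22): x=267/110 (≈2.4273) theta=437/2420 (≈0.1806)
After 5 (propagate distance d=11): x=971/220 (≈4.4136) theta=437/2420 (≈0.1806)
After 6 (thin lens f=30): x=971/220 (≈4.4136) theta=2429/72600 (≈0.0335)
After 7 (propagate distance d=18): x=15173/3025 (≈5.0159) theta=2429/72600 (≈0.0335)
After 8 (curved mirror R=84): x=15173/3025 (≈5.0159) theta=-14563/169400 (≈-0.0860)
After 9 (propagate distance d=18 (to screen)): x=26707/7700 (≈3.4684) theta=-14563/169400 (≈-0.0860)
Rounded to 4 decimal places: x = 3.4684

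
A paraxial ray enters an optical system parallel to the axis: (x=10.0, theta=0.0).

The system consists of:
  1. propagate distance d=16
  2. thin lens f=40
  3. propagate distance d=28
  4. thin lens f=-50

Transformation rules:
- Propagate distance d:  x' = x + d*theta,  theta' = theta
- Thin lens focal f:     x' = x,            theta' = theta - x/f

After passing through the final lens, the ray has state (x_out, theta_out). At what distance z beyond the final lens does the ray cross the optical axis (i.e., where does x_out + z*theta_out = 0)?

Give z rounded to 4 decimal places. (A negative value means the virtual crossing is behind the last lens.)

Initial: x=10.0000 theta=0.0000
After 1 (propagate distance d=16): x=10.0000 theta=0.0000
After 2 (thin lens f=40): x=10.0000 theta=-0.2500
After 3 (propagate distance d=28): x=3.0000 theta=-0.2500
After 4 (thin lens f=-50): x=3.0000 theta=-0.1900
z_focus = -x_out/theta_out = -(3.0000)/(-0.1900) = 300/19 ≈ 15.7895
Rounded to 4 decimal places: z = 15.7895

Answer: 15.7895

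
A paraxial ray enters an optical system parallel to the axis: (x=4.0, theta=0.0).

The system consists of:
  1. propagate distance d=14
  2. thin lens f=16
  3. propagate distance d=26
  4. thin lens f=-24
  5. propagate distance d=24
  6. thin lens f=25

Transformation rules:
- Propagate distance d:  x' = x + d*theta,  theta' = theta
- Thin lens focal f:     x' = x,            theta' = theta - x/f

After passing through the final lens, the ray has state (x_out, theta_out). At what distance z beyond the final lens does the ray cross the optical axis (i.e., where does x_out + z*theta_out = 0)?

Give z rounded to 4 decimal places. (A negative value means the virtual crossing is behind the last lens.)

Answer: 128.1553

Derivation:
Initial: x=4.0000 theta=0.0000
After 1 (propagate distance d=14): x=4.0000 theta=0.0000
After 2 (thin lens f=16): x=4.0000 theta=-0.2500
After 3 (propagate distance d=26): x=-2.5000 theta=-0.2500
After 4 (thin lens f=-24): x=-2.5000 theta=-17/48 (≈-0.3542)
After 5 (propagate distance d=24): x=-11.0000 theta=-17/48 (≈-0.3542)
After 6 (thin lens f=25): x=-11.0000 theta=103/1200 (≈0.0858)
z_focus = -x_out/theta_out = -(-11.0000)/(103/1200) = 13200/103 ≈ 128.1553
Rounded to 4 decimal places: z = 128.1553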